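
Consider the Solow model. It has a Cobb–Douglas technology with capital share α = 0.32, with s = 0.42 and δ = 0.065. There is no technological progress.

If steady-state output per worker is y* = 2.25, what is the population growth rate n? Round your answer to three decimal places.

Steady state requires s·f(k) = (n + δ)·k, i.e. s·k^α = (n + δ)·k.
Since y* = [s/(n + δ)]^(α/(1−α)), we have s/(n + δ) = (y*)^((1−α)/α) = 2.25^2.125 = 5.6026.
Therefore n + δ = s / 5.6026 = 0.42 / 5.6026 = 0.0750, so n = 0.0750 − 0.065 = 0.0100.

n ≈ 0.010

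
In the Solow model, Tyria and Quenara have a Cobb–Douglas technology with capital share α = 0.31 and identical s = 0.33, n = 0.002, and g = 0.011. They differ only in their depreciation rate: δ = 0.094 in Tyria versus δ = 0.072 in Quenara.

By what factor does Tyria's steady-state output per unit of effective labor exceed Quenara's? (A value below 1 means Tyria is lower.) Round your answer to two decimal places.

ratio ≈ 0.90

Steady-state y* = [s/(n + g + δ)]^(α/(1−α)), so the ratio is [ (s_T/(n + g + δ)_T) / (s_Q/(n + g + δ)_Q) ]^0.4493.
s_T/(n + g + δ)_T = 0.33/0.107 = 3.0841; s_Q/(n + g + δ)_Q = 0.33/0.085 = 3.8824.
Ratio = (3.0841/3.8824)^0.4493 = 0.7944^0.4493 ≈ 0.9018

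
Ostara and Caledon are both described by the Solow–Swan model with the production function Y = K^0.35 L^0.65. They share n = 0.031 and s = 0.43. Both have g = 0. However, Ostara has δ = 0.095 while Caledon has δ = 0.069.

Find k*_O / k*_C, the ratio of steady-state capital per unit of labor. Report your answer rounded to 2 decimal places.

Steady-state k* = [s/(n + δ)]^(1/(1−α)), so the ratio is [ (s_O/(n + δ)_O) / (s_C/(n + δ)_C) ]^1.5385.
s_O/(n + δ)_O = 0.43/0.126 = 3.4127; s_C/(n + δ)_C = 0.43/0.100 = 4.3000.
Ratio = (3.4127/4.3000)^1.5385 = 0.7937^1.5385 ≈ 0.7008

k*_O / k*_C ≈ 0.70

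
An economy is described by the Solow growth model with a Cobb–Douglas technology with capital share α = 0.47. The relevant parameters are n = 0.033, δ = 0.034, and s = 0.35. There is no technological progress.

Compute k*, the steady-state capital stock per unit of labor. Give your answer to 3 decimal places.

In steady state, investment equals break-even investment: s·k^α = (n + δ)·k.
Rearranging, k^(1−α) = s / (n + δ).
k^0.53 = 0.35 / (0.033 + 0.034) = 0.35 / 0.067 = 5.2239
k* = 5.2239^(1/0.53) ≈ 22.6312

k* ≈ 22.631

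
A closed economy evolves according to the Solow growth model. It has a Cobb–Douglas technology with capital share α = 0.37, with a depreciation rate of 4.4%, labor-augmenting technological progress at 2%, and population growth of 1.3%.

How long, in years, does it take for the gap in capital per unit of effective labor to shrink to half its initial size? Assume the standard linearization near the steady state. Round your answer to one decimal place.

Near the steady state the convergence rate is λ = (1 − α)(n + g + δ).
λ = (1 − 0.37) × 0.077 = 0.63 × 0.077 = 0.04851
Half-life = ln 2 / λ = 0.6931 / 0.04851 ≈ 14.29 years

about 14.3 years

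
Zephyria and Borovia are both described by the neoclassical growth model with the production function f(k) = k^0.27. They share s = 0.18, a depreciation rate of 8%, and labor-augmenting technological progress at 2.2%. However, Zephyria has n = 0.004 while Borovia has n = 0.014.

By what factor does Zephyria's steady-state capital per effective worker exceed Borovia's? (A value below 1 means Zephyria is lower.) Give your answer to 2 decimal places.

Steady-state k* = [s/(n + g + δ)]^(1/(1−α)), so the ratio is [ (s_Z/(n + g + δ)_Z) / (s_B/(n + g + δ)_B) ]^1.3699.
s_Z/(n + g + δ)_Z = 0.18/0.106 = 1.6981; s_B/(n + g + δ)_B = 0.18/0.116 = 1.5517.
Ratio = (1.6981/1.5517)^1.3699 = 1.0943^1.3699 ≈ 1.1314

ratio ≈ 1.13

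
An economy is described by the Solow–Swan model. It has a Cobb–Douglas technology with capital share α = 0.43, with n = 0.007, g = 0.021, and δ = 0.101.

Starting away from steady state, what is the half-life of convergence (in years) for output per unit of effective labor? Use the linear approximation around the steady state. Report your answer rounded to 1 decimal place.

half-life ≈ 9.4 years

Near the steady state the convergence rate is λ = (1 − α)(n + g + δ).
λ = (1 − 0.43) × 0.129 = 0.57 × 0.129 = 0.07353
Half-life = ln 2 / λ = 0.6931 / 0.07353 ≈ 9.43 years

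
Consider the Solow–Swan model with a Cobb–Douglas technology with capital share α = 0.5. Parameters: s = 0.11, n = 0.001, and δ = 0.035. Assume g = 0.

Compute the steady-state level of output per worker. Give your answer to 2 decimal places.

y* ≈ 3.06

In steady state, investment equals break-even investment: s·k^α = (n + δ)·k.
Dividing both sides by k: k^(1−α) = s / (n + δ).
k^0.5 = 0.11 / (0.001 + 0.035) = 0.11 / 0.036 = 3.0556
k* = 3.0556^(1/0.5) ≈ 9.3367
y* = (k*)^α = 9.3367^0.5 ≈ 3.0556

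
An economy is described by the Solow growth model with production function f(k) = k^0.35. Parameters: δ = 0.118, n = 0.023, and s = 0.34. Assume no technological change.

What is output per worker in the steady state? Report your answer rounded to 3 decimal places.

At the steady state, Δk = 0, so s·k^α = (n + δ)·k.
Rearranging, k^(1−α) = s / (n + δ).
k^0.65 = 0.34 / (0.023 + 0.118) = 0.34 / 0.141 = 2.4113
k* = 2.4113^(1/0.65) ≈ 3.8733
y* = (k*)^α = 3.8733^0.35 ≈ 1.6063

y* ≈ 1.606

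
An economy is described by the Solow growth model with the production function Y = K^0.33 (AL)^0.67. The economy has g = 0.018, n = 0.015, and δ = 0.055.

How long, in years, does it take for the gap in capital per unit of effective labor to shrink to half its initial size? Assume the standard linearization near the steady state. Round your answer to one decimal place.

Near the steady state the convergence rate is λ = (1 − α)(n + g + δ).
λ = (1 − 0.33) × 0.088 = 0.67 × 0.088 = 0.05896
Half-life = ln 2 / λ = 0.6931 / 0.05896 ≈ 11.76 years

t_½ ≈ 11.8 years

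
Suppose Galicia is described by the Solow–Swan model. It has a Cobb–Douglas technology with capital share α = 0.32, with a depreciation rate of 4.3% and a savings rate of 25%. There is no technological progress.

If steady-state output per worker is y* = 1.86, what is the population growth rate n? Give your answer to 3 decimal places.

n ≈ 0.024

In steady state, investment equals break-even investment: s·k^α = (n + δ)·k.
Since y* = [s/(n + δ)]^(α/(1−α)), we have s/(n + δ) = (y*)^((1−α)/α) = 1.86^2.125 = 3.7387.
Therefore n + δ = s / 3.7387 = 0.25 / 3.7387 = 0.0669, so n = 0.0669 − 0.043 = 0.0239.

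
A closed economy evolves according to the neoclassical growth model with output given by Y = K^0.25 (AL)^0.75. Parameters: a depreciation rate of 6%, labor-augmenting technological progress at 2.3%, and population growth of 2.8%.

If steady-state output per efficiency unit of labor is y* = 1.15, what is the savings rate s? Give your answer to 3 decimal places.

Steady state requires s·f(k) = (n + g + δ)·k, i.e. s·k^α = (n + g + δ)·k.
Since y* = [s/(n + g + δ)]^(α/(1−α)), we have s/(n + g + δ) = (y*)^((1−α)/α) = 1.15^3 = 1.5209.
Therefore s = 1.5209 × (n + g + δ) = 1.5209 × 0.111 = 0.1688.

s ≈ 0.169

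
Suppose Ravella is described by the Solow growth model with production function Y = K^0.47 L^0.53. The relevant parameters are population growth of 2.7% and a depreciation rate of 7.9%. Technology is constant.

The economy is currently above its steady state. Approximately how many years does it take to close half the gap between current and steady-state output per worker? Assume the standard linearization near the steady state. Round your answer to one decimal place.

Near the steady state the convergence rate is λ = (1 − α)(n + δ).
λ = (1 − 0.47) × 0.106 = 0.53 × 0.106 = 0.05618
Half-life = ln 2 / λ = 0.6931 / 0.05618 ≈ 12.34 years

t_½ ≈ 12.3 years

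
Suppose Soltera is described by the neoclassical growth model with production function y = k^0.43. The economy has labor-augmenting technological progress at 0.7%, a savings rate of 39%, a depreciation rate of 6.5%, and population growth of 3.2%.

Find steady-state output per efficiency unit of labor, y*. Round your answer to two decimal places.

y* ≈ 2.71

Steady state requires s·f(k) = (n + g + δ)·k, i.e. s·k^α = (n + g + δ)·k.
Dividing both sides by k: k^(1−α) = s / (n + g + δ).
k^0.57 = 0.39 / (0.032 + 0.007 + 0.065) = 0.39 / 0.104 = 3.7500
k* = 3.7500^(1/0.57) ≈ 10.1642
y* = (k*)^α = 10.1642^0.43 ≈ 2.7105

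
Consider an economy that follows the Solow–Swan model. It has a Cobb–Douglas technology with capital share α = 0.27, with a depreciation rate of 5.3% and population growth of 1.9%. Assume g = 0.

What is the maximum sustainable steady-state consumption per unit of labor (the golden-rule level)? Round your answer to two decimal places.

At the golden rule, f'(k) = n + δ, so α·k^(α−1) = n + δ and k_gold = (α/(n + δ))^(1/(1−α)).
k_gold = (0.27/0.072)^(1/0.73) = 3.7500^1.3699 ≈ 6.1146
c_gold = f(k_gold) − (n + δ)·k_gold = 1.6305 − 0.072×6.1146 ≈ 1.1902

c_gold ≈ 1.19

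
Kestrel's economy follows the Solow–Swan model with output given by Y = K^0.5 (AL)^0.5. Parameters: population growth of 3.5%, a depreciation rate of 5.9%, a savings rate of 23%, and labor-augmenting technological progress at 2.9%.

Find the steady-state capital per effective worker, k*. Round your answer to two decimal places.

At the steady state, Δk = 0, so s·k^α = (n + g + δ)·k.
Dividing both sides by k: k^(1−α) = s / (n + g + δ).
k^0.5 = 0.23 / (0.035 + 0.029 + 0.059) = 0.23 / 0.123 = 1.8699
k* = 1.8699^(1/0.5) ≈ 3.4965

k* = 3.50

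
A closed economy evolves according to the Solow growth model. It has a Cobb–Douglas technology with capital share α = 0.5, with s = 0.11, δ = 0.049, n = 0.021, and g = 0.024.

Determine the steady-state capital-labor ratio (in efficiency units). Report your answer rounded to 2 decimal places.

In steady state, investment equals break-even investment: s·k^α = (n + g + δ)·k.
Rearranging, k^(1−α) = s / (n + g + δ).
k^0.5 = 0.11 / (0.021 + 0.024 + 0.049) = 0.11 / 0.094 = 1.1702
k* = 1.1702^(1/0.5) ≈ 1.3694

k* ≈ 1.37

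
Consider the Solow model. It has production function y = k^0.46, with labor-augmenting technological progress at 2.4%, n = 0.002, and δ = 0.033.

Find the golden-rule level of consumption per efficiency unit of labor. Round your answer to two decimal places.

c_gold ≈ 3.11

At the golden rule, f'(k) = n + g + δ, so α·k^(α−1) = n + g + δ and k_gold = (α/(n + g + δ))^(1/(1−α)).
k_gold = (0.46/0.059)^(1/0.54) = 7.7966^1.8519 ≈ 44.8455
c_gold = f(k_gold) − (n + g + δ)·k_gold = 5.7516 − 0.059×44.8455 ≈ 3.1057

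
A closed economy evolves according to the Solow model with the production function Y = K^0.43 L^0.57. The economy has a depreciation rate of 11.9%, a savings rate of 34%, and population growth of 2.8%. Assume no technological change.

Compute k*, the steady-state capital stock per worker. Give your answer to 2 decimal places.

Steady state requires s·f(k) = (n + δ)·k, i.e. s·k^α = (n + δ)·k.
Rearranging, k^(1−α) = s / (n + δ).
k^0.57 = 0.34 / (0.028 + 0.119) = 0.34 / 0.147 = 2.3129
k* = 2.3129^(1/0.57) ≈ 4.3538

k* ≈ 4.35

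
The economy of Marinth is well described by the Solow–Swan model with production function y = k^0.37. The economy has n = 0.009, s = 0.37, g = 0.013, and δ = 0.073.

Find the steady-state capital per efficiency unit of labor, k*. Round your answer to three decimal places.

k* = 8.655

In steady state, investment equals break-even investment: s·k^α = (n + g + δ)·k.
Dividing both sides by k: k^(1−α) = s / (n + g + δ).
k^0.63 = 0.37 / (0.009 + 0.013 + 0.073) = 0.37 / 0.095 = 3.8947
k* = 3.8947^(1/0.63) ≈ 8.6549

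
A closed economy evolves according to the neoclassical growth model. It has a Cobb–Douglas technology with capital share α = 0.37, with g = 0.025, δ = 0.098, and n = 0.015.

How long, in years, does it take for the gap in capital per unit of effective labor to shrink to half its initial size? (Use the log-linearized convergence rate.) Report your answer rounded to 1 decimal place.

Near the steady state the convergence rate is λ = (1 − α)(n + g + δ).
λ = (1 − 0.37) × 0.138 = 0.63 × 0.138 = 0.08694
Half-life = ln 2 / λ = 0.6931 / 0.08694 ≈ 7.97 years

t_½ ≈ 8.0 years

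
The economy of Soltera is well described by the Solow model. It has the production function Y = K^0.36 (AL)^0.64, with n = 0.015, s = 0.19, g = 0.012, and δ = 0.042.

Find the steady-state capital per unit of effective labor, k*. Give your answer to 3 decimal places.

At the steady state, Δk = 0, so s·k^α = (n + g + δ)·k.
Dividing both sides by k: k^(1−α) = s / (n + g + δ).
k^0.64 = 0.19 / (0.015 + 0.012 + 0.042) = 0.19 / 0.069 = 2.7536
k* = 2.7536^(1/0.64) ≈ 4.8679

k* = 4.868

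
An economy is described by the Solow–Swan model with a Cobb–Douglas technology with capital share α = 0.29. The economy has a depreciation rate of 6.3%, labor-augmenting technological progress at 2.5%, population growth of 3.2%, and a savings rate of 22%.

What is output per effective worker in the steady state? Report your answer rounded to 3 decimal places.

In steady state, investment equals break-even investment: s·k^α = (n + g + δ)·k.
Dividing both sides by k: k^(1−α) = s / (n + g + δ).
k^0.71 = 0.22 / (0.032 + 0.025 + 0.063) = 0.22 / 0.120 = 1.8333
k* = 1.8333^(1/0.71) ≈ 2.3483
y* = (k*)^α = 2.3483^0.29 ≈ 1.2809

y* = 1.281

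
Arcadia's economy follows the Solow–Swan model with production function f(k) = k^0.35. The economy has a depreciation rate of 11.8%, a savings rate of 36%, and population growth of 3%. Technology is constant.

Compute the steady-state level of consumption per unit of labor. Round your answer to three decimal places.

c* = 1.033

Steady state requires s·f(k) = (n + δ)·k, i.e. s·k^α = (n + δ)·k.
Dividing both sides by k: k^(1−α) = s / (n + δ).
k^0.65 = 0.36 / (0.030 + 0.118) = 0.36 / 0.148 = 2.4324
k* = 2.4324^(1/0.65) ≈ 3.9255
y* = (k*)^α = 3.9255^0.35 ≈ 1.6139
c* = (1 − s)·y* = (1 − 0.36) × 1.6139 ≈ 1.0329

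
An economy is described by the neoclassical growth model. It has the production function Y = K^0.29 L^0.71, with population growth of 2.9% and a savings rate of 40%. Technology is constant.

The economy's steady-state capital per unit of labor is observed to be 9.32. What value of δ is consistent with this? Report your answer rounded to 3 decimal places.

Steady state requires s·f(k) = (n + δ)·k, i.e. s·k^α = (n + δ)·k.
So s / (n + δ) = (k*)^(1−α) = 9.32^0.71 = 4.8785.
Therefore n + δ = s / 4.8785 = 0.40 / 4.8785 = 0.0820, so δ = 0.0820 − 0.029 = 0.0530.

δ ≈ 0.053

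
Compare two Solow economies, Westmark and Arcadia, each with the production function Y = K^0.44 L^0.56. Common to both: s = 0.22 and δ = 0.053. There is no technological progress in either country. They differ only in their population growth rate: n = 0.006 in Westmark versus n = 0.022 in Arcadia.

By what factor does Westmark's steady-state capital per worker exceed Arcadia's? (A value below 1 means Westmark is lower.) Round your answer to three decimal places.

k*_W / k*_A ≈ 1.535

Steady-state k* = [s/(n + δ)]^(1/(1−α)), so the ratio is [ (s_W/(n + δ)_W) / (s_A/(n + δ)_A) ]^1.7857.
s_W/(n + δ)_W = 0.22/0.059 = 3.7288; s_A/(n + δ)_A = 0.22/0.075 = 2.9333.
Ratio = (3.7288/2.9333)^1.7857 = 1.2712^1.7857 ≈ 1.5350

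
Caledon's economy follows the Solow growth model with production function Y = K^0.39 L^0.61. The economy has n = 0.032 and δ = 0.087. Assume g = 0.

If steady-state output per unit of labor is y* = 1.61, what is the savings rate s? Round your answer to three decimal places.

s ≈ 0.251

At the steady state, Δk = 0, so s·k^α = (n + δ)·k.
Since y* = [s/(n + δ)]^(α/(1−α)), we have s/(n + δ) = (y*)^((1−α)/α) = 1.61^1.5641 = 2.1062.
Therefore s = 2.1062 × (n + δ) = 2.1062 × 0.119 = 0.2506.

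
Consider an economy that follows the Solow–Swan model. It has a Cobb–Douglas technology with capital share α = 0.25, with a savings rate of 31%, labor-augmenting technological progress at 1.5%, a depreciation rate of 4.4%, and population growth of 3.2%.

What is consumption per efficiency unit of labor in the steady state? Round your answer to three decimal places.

c* ≈ 1.038

In steady state, investment equals break-even investment: s·k^α = (n + g + δ)·k.
Dividing both sides by k: k^(1−α) = s / (n + g + δ).
k^0.75 = 0.31 / (0.032 + 0.015 + 0.044) = 0.31 / 0.091 = 3.4066
k* = 3.4066^(1/0.75) ≈ 5.1258
y* = (k*)^α = 5.1258^0.25 ≈ 1.5047
c* = (1 − s)·y* = (1 − 0.31) × 1.5047 ≈ 1.0382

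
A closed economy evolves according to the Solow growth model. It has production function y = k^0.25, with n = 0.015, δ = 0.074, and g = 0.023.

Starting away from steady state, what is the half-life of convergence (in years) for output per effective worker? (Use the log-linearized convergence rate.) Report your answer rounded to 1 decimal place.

Near the steady state the convergence rate is λ = (1 − α)(n + g + δ).
λ = (1 − 0.25) × 0.112 = 0.75 × 0.112 = 0.0840
Half-life = ln 2 / λ = 0.6931 / 0.0840 ≈ 8.25 years

about 8.3 years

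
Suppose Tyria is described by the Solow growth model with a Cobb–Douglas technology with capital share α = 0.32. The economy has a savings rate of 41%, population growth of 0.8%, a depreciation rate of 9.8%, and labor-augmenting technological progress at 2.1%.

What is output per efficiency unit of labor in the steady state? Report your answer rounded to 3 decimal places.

y* = 1.736

In steady state, investment equals break-even investment: s·k^α = (n + g + δ)·k.
Rearranging, k^(1−α) = s / (n + g + δ).
k^0.68 = 0.41 / (0.008 + 0.021 + 0.098) = 0.41 / 0.127 = 3.2283
k* = 3.2283^(1/0.68) ≈ 5.6039
y* = (k*)^α = 5.6039^0.32 ≈ 1.7359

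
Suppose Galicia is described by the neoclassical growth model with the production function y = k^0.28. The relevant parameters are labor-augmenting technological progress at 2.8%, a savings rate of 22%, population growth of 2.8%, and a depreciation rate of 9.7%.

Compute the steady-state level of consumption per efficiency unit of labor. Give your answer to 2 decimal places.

c* ≈ 0.90

In steady state, investment equals break-even investment: s·k^α = (n + g + δ)·k.
Dividing both sides by k: k^(1−α) = s / (n + g + δ).
k^0.72 = 0.22 / (0.028 + 0.028 + 0.097) = 0.22 / 0.153 = 1.4379
k* = 1.4379^(1/0.72) ≈ 1.6560
y* = (k*)^α = 1.6560^0.28 ≈ 1.1517
c* = (1 − s)·y* = (1 − 0.22) × 1.1517 ≈ 0.8983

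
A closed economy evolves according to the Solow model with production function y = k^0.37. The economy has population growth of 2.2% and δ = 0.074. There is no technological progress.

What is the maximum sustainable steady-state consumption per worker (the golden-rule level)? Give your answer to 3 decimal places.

At the golden rule, f'(k) = n + δ, so α·k^(α−1) = n + δ and k_gold = (α/(n + δ))^(1/(1−α)).
k_gold = (0.37/0.096)^(1/0.63) = 3.8542^1.5873 ≈ 8.5124
c_gold = f(k_gold) − (n + δ)·k_gold = 2.2086 − 0.096×8.5124 ≈ 1.3914

c_gold ≈ 1.391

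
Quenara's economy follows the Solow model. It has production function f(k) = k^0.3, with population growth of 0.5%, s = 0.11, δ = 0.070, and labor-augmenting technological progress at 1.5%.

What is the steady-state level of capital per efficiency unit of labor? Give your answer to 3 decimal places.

At the steady state, Δk = 0, so s·k^α = (n + g + δ)·k.
Dividing both sides by k: k^(1−α) = s / (n + g + δ).
k^0.7 = 0.11 / (0.005 + 0.015 + 0.070) = 0.11 / 0.090 = 1.2222
k* = 1.2222^(1/0.7) ≈ 1.3320

k* ≈ 1.332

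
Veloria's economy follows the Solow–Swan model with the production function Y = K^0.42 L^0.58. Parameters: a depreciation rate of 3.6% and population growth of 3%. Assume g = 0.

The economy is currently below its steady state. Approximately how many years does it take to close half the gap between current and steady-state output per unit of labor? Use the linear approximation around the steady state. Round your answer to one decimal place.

Near the steady state the convergence rate is λ = (1 − α)(n + δ).
λ = (1 − 0.42) × 0.066 = 0.58 × 0.066 = 0.03828
Half-life = ln 2 / λ = 0.6931 / 0.03828 ≈ 18.11 years

t_½ ≈ 18.1 years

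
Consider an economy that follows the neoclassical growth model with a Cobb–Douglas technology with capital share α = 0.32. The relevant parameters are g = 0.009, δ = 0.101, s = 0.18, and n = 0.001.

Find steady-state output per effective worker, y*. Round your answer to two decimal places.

Steady state requires s·f(k) = (n + g + δ)·k, i.e. s·k^α = (n + g + δ)·k.
Dividing both sides by k: k^(1−α) = s / (n + g + δ).
k^0.68 = 0.18 / (0.001 + 0.009 + 0.101) = 0.18 / 0.111 = 1.6216
k* = 1.6216^(1/0.68) ≈ 2.0358
y* = (k*)^α = 2.0358^0.32 ≈ 1.2554

y* ≈ 1.26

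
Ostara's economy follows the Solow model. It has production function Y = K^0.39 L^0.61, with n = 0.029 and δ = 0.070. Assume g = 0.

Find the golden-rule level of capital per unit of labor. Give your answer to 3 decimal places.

k_gold ≈ 9.465

The golden rule sets f'(k) = n + δ, i.e. α·k^(α−1) = n + δ.
So k^(1−α) = α / (n + δ) = 0.39 / 0.099 = 3.9394.
k_gold = 3.9394^(1/0.61) ≈ 9.4649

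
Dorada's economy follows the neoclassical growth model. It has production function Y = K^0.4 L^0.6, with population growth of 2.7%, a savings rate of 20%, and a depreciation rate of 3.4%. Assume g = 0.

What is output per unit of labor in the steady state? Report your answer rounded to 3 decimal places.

y* ≈ 2.207

At the steady state, Δk = 0, so s·k^α = (n + δ)·k.
Rearranging, k^(1−α) = s / (n + δ).
k^0.6 = 0.20 / (0.027 + 0.034) = 0.20 / 0.061 = 3.2787
k* = 3.2787^(1/0.6) ≈ 7.2361
y* = (k*)^α = 7.2361^0.4 ≈ 2.2070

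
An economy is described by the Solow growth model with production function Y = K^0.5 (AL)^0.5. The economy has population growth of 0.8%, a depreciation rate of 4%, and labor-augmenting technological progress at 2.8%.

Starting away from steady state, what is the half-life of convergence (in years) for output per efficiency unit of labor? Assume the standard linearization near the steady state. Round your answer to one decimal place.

half-life ≈ 18.2 years

Near the steady state the convergence rate is λ = (1 − α)(n + g + δ).
λ = (1 − 0.5) × 0.076 = 0.5 × 0.076 = 0.0380
Half-life = ln 2 / λ = 0.6931 / 0.0380 ≈ 18.24 years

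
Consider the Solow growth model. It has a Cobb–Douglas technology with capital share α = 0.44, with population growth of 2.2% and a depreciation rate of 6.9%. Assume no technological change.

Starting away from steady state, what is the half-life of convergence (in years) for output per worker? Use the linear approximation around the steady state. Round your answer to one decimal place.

Near the steady state the convergence rate is λ = (1 − α)(n + δ).
λ = (1 − 0.44) × 0.091 = 0.56 × 0.091 = 0.05096
Half-life = ln 2 / λ = 0.6931 / 0.05096 ≈ 13.60 years

t_½ ≈ 13.6 years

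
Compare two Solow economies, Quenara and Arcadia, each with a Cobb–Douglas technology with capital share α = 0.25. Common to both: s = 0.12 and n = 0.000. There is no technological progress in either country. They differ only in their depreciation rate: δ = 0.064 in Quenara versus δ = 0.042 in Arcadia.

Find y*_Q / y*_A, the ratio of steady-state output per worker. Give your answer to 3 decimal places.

ratio ≈ 0.869

Steady-state y* = [s/(n + δ)]^(α/(1−α)), so the ratio is [ (s_Q/(n + δ)_Q) / (s_A/(n + δ)_A) ]^0.3333.
s_Q/(n + δ)_Q = 0.12/0.064 = 1.8750; s_A/(n + δ)_A = 0.12/0.042 = 2.8571.
Ratio = (1.8750/2.8571)^0.3333 = 0.6563^0.3333 ≈ 0.8690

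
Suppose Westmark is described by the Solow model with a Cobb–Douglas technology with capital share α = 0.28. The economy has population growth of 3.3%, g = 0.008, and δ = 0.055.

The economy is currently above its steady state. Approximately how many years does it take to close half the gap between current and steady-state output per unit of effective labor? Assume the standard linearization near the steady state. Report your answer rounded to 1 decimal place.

about 10.0 years

Near the steady state the convergence rate is λ = (1 − α)(n + g + δ).
λ = (1 − 0.28) × 0.096 = 0.72 × 0.096 = 0.06912
Half-life = ln 2 / λ = 0.6931 / 0.06912 ≈ 10.03 years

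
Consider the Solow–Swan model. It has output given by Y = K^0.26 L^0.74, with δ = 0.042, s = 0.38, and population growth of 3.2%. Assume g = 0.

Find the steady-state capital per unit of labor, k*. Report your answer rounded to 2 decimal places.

k* ≈ 9.12

In steady state, investment equals break-even investment: s·k^α = (n + δ)·k.
Dividing both sides by k: k^(1−α) = s / (n + δ).
k^0.74 = 0.38 / (0.032 + 0.042) = 0.38 / 0.074 = 5.1351
k* = 5.1351^(1/0.74) ≈ 9.1243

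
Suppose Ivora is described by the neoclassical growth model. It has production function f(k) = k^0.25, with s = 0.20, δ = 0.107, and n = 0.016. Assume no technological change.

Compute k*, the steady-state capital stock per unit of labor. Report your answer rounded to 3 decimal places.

k* = 1.912

In steady state, investment equals break-even investment: s·k^α = (n + δ)·k.
Rearranging, k^(1−α) = s / (n + δ).
k^0.75 = 0.20 / (0.016 + 0.107) = 0.20 / 0.123 = 1.6260
k* = 1.6260^(1/0.75) ≈ 1.9120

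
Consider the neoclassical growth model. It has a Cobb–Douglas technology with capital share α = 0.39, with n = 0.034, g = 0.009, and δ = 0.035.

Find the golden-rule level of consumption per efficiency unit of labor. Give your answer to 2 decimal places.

c_gold ≈ 1.71

At the golden rule, f'(k) = n + g + δ, so α·k^(α−1) = n + g + δ and k_gold = (α/(n + g + δ))^(1/(1−α)).
k_gold = (0.39/0.078)^(1/0.61) = 5.0000^1.6393 ≈ 13.9901
c_gold = f(k_gold) − (n + g + δ)·k_gold = 2.7981 − 0.078×13.9901 ≈ 1.7069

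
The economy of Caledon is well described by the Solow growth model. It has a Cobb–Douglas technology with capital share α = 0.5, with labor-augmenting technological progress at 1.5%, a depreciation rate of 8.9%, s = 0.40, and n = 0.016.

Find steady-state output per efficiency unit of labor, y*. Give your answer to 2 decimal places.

In steady state, investment equals break-even investment: s·k^α = (n + g + δ)·k.
Dividing both sides by k: k^(1−α) = s / (n + g + δ).
k^0.5 = 0.40 / (0.016 + 0.015 + 0.089) = 0.40 / 0.120 = 3.3333
k* = 3.3333^(1/0.5) ≈ 11.1109
y* = (k*)^α = 11.1109^0.5 ≈ 3.3333

y* = 3.33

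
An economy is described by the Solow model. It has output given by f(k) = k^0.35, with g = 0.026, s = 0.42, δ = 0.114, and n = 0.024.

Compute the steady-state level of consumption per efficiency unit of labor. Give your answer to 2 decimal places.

In steady state, investment equals break-even investment: s·k^α = (n + g + δ)·k.
Dividing both sides by k: k^(1−α) = s / (n + g + δ).
k^0.65 = 0.42 / (0.024 + 0.026 + 0.114) = 0.42 / 0.164 = 2.5610
k* = 2.5610^(1/0.65) ≈ 4.2493
y* = (k*)^α = 4.2493^0.35 ≈ 1.6592
c* = (1 − s)·y* = (1 − 0.42) × 1.6592 ≈ 0.9623

c* ≈ 0.96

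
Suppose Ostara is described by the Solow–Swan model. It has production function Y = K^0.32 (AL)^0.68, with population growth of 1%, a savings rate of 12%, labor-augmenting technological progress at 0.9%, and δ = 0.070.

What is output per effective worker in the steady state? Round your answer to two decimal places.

Steady state requires s·f(k) = (n + g + δ)·k, i.e. s·k^α = (n + g + δ)·k.
Rearranging, k^(1−α) = s / (n + g + δ).
k^0.68 = 0.12 / (0.010 + 0.009 + 0.070) = 0.12 / 0.089 = 1.3483
k* = 1.3483^(1/0.68) ≈ 1.5519
y* = (k*)^α = 1.5519^0.32 ≈ 1.1510

y* ≈ 1.15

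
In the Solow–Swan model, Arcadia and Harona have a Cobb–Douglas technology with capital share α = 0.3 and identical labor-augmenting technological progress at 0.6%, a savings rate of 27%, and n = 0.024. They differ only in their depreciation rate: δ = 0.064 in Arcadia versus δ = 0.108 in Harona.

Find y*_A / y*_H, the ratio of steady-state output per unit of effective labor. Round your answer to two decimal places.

Steady-state y* = [s/(n + g + δ)]^(α/(1−α)), so the ratio is [ (s_A/(n + g + δ)_A) / (s_H/(n + g + δ)_H) ]^0.4286.
s_A/(n + g + δ)_A = 0.27/0.094 = 2.8723; s_H/(n + g + δ)_H = 0.27/0.138 = 1.9565.
Ratio = (2.8723/1.9565)^0.4286 = 1.4681^0.4286 ≈ 1.1789

y*_A / y*_H ≈ 1.18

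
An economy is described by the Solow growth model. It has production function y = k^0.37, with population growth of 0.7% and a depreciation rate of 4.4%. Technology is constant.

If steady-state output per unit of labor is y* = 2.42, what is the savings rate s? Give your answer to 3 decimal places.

s ≈ 0.230

Steady state requires s·f(k) = (n + δ)·k, i.e. s·k^α = (n + δ)·k.
Since y* = [s/(n + δ)]^(α/(1−α)), we have s/(n + δ) = (y*)^((1−α)/α) = 2.42^1.7027 = 4.5032.
Therefore s = 4.5032 × (n + δ) = 4.5032 × 0.051 = 0.2297.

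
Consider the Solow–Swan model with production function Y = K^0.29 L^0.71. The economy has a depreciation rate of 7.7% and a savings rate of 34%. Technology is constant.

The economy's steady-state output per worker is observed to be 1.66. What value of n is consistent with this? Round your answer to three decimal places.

In steady state, investment equals break-even investment: s·k^α = (n + δ)·k.
Since y* = [s/(n + δ)]^(α/(1−α)), we have s/(n + δ) = (y*)^((1−α)/α) = 1.66^2.4483 = 3.4585.
Therefore n + δ = s / 3.4585 = 0.34 / 3.4585 = 0.0983, so n = 0.0983 − 0.077 = 0.0213.

n ≈ 0.021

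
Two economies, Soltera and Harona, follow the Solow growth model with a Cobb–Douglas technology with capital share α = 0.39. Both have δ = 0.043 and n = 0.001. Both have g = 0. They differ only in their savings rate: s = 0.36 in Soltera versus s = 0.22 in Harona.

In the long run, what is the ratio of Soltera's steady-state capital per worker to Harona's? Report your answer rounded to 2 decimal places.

Steady-state k* = [s/(n + δ)]^(1/(1−α)), so the ratio is [ (s_S/(n + δ)_S) / (s_H/(n + δ)_H) ]^1.6393.
s_S/(n + δ)_S = 0.36/0.044 = 8.1818; s_H/(n + δ)_H = 0.22/0.044 = 5.0000.
Ratio = (8.1818/5.0000)^1.6393 = 1.6364^1.6393 ≈ 2.2420

ratio ≈ 2.24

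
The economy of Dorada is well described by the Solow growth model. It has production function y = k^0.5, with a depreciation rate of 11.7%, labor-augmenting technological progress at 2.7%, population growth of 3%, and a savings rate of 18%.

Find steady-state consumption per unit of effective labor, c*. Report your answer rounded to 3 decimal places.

In steady state, investment equals break-even investment: s·k^α = (n + g + δ)·k.
Dividing both sides by k: k^(1−α) = s / (n + g + δ).
k^0.5 = 0.18 / (0.030 + 0.027 + 0.117) = 0.18 / 0.174 = 1.0345
k* = 1.0345^(1/0.5) ≈ 1.0702
y* = (k*)^α = 1.0702^0.5 ≈ 1.0345
c* = (1 − s)·y* = (1 − 0.18) × 1.0345 ≈ 0.8483

c* = 0.848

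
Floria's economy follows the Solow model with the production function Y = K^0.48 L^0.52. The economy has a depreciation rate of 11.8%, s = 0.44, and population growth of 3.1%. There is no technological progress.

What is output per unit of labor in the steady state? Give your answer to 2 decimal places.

y* ≈ 2.72

In steady state, investment equals break-even investment: s·k^α = (n + δ)·k.
Dividing both sides by k: k^(1−α) = s / (n + δ).
k^0.52 = 0.44 / (0.031 + 0.118) = 0.44 / 0.149 = 2.9530
k* = 2.9530^(1/0.52) ≈ 8.0233
y* = (k*)^α = 8.0233^0.48 ≈ 2.7170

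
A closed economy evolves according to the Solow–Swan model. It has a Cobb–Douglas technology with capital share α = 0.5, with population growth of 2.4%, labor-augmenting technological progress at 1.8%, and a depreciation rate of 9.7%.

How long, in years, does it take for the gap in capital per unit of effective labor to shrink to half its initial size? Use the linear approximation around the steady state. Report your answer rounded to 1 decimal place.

half-life ≈ 10.0 years

Near the steady state the convergence rate is λ = (1 − α)(n + g + δ).
λ = (1 − 0.5) × 0.139 = 0.5 × 0.139 = 0.0695
Half-life = ln 2 / λ = 0.6931 / 0.0695 ≈ 9.97 years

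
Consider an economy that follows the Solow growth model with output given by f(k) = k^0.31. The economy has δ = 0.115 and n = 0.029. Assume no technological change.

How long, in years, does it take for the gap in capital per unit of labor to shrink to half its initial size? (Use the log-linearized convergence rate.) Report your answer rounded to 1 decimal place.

t_½ ≈ 7.0 years

Near the steady state the convergence rate is λ = (1 − α)(n + δ).
λ = (1 − 0.31) × 0.144 = 0.69 × 0.144 = 0.09936
Half-life = ln 2 / λ = 0.6931 / 0.09936 ≈ 6.98 years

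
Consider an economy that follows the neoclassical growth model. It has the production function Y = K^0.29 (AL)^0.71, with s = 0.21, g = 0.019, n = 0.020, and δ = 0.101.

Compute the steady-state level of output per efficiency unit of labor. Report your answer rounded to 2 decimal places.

y* ≈ 1.18

At the steady state, Δk = 0, so s·k^α = (n + g + δ)·k.
Dividing both sides by k: k^(1−α) = s / (n + g + δ).
k^0.71 = 0.21 / (0.020 + 0.019 + 0.101) = 0.21 / 0.140 = 1.5000
k* = 1.5000^(1/0.71) ≈ 1.7702
y* = (k*)^α = 1.7702^0.29 ≈ 1.1801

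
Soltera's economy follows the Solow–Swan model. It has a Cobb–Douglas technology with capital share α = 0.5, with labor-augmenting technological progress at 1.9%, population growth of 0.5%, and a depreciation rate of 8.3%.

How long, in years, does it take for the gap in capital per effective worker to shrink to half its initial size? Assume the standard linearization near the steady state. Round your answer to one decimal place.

t_½ ≈ 13.0 years

Near the steady state the convergence rate is λ = (1 − α)(n + g + δ).
λ = (1 − 0.5) × 0.107 = 0.5 × 0.107 = 0.0535
Half-life = ln 2 / λ = 0.6931 / 0.0535 ≈ 12.96 years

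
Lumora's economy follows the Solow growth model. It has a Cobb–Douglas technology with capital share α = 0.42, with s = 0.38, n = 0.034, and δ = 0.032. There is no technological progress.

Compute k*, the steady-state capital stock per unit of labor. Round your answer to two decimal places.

Steady state requires s·f(k) = (n + δ)·k, i.e. s·k^α = (n + δ)·k.
Rearranging, k^(1−α) = s / (n + δ).
k^0.58 = 0.38 / (0.034 + 0.032) = 0.38 / 0.066 = 5.7576
k* = 5.7576^(1/0.58) ≈ 20.4532

k* ≈ 20.45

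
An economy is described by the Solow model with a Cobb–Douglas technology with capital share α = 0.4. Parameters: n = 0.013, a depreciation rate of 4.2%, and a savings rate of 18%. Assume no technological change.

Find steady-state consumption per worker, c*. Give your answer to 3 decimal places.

Steady state requires s·f(k) = (n + δ)·k, i.e. s·k^α = (n + δ)·k.
Rearranging, k^(1−α) = s / (n + δ).
k^0.6 = 0.18 / (0.013 + 0.042) = 0.18 / 0.055 = 3.2727
k* = 3.2727^(1/0.6) ≈ 7.2140
y* = (k*)^α = 7.2140^0.4 ≈ 2.2043
c* = (1 − s)·y* = (1 − 0.18) × 2.2043 ≈ 1.8075

c* ≈ 1.808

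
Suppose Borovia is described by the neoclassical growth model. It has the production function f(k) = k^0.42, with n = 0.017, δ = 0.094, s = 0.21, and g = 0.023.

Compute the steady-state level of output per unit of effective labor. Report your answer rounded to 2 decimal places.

In steady state, investment equals break-even investment: s·k^α = (n + g + δ)·k.
Dividing both sides by k: k^(1−α) = s / (n + g + δ).
k^0.58 = 0.21 / (0.017 + 0.023 + 0.094) = 0.21 / 0.134 = 1.5672
k* = 1.5672^(1/0.58) ≈ 2.1698
y* = (k*)^α = 2.1698^0.42 ≈ 1.3845

y* ≈ 1.38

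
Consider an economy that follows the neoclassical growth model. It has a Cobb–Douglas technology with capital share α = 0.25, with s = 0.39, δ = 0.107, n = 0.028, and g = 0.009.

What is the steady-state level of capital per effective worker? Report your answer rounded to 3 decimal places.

k* ≈ 3.775

At the steady state, Δk = 0, so s·k^α = (n + g + δ)·k.
Rearranging, k^(1−α) = s / (n + g + δ).
k^0.75 = 0.39 / (0.028 + 0.009 + 0.107) = 0.39 / 0.144 = 2.7083
k* = 2.7083^(1/0.75) ≈ 3.7751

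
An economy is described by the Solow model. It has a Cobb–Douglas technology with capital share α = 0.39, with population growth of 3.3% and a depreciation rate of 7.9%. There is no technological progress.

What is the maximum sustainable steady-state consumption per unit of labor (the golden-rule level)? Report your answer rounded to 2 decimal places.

c_gold ≈ 1.35

At the golden rule, f'(k) = n + δ, so α·k^(α−1) = n + δ and k_gold = (α/(n + δ))^(1/(1−α)).
k_gold = (0.39/0.112)^(1/0.61) = 3.4821^1.6393 ≈ 7.7311
c_gold = f(k_gold) − (n + δ)·k_gold = 2.2203 − 0.112×7.7311 ≈ 1.3544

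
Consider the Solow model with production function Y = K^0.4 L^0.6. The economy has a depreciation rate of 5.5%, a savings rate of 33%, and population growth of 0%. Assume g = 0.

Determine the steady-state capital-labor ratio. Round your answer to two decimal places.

k* ≈ 19.81

At the steady state, Δk = 0, so s·k^α = (n + δ)·k.
Rearranging, k^(1−α) = s / (n + δ).
k^0.6 = 0.33 / (0.000 + 0.055) = 0.33 / 0.055 = 6.0000
k* = 6.0000^(1/0.6) ≈ 19.8116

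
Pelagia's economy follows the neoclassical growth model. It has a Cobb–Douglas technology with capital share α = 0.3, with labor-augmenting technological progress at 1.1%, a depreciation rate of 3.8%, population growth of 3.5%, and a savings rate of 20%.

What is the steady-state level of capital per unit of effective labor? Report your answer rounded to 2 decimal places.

k* ≈ 3.45

At the steady state, Δk = 0, so s·k^α = (n + g + δ)·k.
Rearranging, k^(1−α) = s / (n + g + δ).
k^0.7 = 0.20 / (0.035 + 0.011 + 0.038) = 0.20 / 0.084 = 2.3810
k* = 2.3810^(1/0.7) ≈ 3.4532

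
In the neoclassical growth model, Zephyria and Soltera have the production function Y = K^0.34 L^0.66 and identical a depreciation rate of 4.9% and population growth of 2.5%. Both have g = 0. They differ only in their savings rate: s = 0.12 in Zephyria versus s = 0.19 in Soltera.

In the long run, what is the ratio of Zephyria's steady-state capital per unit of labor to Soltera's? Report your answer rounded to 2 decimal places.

k*_Z / k*_S ≈ 0.50

Steady-state k* = [s/(n + δ)]^(1/(1−α)), so the ratio is [ (s_Z/(n + δ)_Z) / (s_S/(n + δ)_S) ]^1.5152.
s_Z/(n + δ)_Z = 0.12/0.074 = 1.6216; s_S/(n + δ)_S = 0.19/0.074 = 2.5676.
Ratio = (1.6216/2.5676)^1.5152 = 0.6316^1.5152 ≈ 0.4985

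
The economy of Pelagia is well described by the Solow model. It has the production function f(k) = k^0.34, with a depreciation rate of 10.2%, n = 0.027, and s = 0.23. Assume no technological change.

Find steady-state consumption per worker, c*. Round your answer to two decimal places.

c* = 1.04

At the steady state, Δk = 0, so s·k^α = (n + δ)·k.
Dividing both sides by k: k^(1−α) = s / (n + δ).
k^0.66 = 0.23 / (0.027 + 0.102) = 0.23 / 0.129 = 1.7829
k* = 1.7829^(1/0.66) ≈ 2.4016
y* = (k*)^α = 2.4016^0.34 ≈ 1.3470
c* = (1 − s)·y* = (1 − 0.23) × 1.3470 ≈ 1.0372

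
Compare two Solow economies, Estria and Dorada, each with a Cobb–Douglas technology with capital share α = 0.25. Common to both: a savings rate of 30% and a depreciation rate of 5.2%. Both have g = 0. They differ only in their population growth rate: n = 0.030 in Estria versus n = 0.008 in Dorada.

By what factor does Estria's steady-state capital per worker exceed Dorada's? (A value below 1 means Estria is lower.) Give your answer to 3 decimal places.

Steady-state k* = [s/(n + δ)]^(1/(1−α)), so the ratio is [ (s_E/(n + δ)_E) / (s_D/(n + δ)_D) ]^1.3333.
s_E/(n + δ)_E = 0.30/0.082 = 3.6585; s_D/(n + δ)_D = 0.30/0.060 = 5.0000.
Ratio = (3.6585/5.0000)^1.3333 = 0.7317^1.3333 ≈ 0.6593

k*_E / k*_D ≈ 0.659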